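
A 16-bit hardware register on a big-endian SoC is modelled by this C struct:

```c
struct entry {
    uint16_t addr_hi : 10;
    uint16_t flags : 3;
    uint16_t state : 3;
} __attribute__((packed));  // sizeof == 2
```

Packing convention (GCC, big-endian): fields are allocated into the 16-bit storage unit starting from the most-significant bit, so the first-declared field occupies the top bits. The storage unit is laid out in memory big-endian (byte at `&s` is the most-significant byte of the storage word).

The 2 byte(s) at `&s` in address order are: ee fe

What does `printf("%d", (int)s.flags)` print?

7

[0]=0xee [1]=0xfe (big-endian) → word 0xeefe
addr_hi [6+:10] = (word>>6) & 0x3ff = 955
flags [3+:3] = (word>>3) & 0x7 = 7  ←
state [0+:3] = (word>>0) & 0x7 = 6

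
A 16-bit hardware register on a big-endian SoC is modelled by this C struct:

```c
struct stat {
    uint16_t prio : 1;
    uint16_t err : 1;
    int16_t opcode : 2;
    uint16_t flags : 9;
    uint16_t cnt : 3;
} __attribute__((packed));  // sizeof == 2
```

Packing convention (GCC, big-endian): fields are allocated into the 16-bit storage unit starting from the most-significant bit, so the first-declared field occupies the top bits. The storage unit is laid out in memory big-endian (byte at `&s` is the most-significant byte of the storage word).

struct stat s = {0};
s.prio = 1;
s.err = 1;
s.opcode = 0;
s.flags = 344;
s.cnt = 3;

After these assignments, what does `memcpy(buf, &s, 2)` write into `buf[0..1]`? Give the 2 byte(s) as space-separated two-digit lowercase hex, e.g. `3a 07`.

ca c3

[15+:1] prio=1 & 0x1 = 0x1; word=0x8000
[14+:1] err=1 & 0x1 = 0x1; word=0xc000
[12+:2] opcode=0 & 0x3 = 0x0; word=0xc000
[3+:9] flags=344 & 0x1ff = 0x158; word=0xcac0
[0+:3] cnt=3 & 0x7 = 0x3; word=0xcac3
word = 0xcac3 → big-endian bytes:
  [0]=0xca  [1]=0xc3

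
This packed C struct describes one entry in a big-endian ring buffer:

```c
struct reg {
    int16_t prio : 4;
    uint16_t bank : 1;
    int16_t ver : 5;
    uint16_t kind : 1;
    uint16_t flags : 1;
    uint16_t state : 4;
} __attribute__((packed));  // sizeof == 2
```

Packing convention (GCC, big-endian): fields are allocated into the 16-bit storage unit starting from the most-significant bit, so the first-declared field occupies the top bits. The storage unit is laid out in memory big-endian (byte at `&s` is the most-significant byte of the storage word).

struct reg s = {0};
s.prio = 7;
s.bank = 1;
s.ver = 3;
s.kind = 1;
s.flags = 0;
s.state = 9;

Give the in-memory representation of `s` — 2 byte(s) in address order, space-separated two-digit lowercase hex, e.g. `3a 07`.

78 e9

prio (4b) val=7 bits=0x7 at bit 12: 0x7000
bank (1b) val=1 bits=0x1 at bit 11: 0x7800
ver (5b) val=3 bits=0x3 at bit 6: 0x78c0
kind (1b) val=1 bits=0x1 at bit 5: 0x78e0
flags (1b) val=0 bits=0x0 at bit 4: 0x78e0
state (4b) val=9 bits=0x9 at bit 0: 0x78e9
word = 0x78e9 → big-endian bytes:
  [0]=0x78  [1]=0xe9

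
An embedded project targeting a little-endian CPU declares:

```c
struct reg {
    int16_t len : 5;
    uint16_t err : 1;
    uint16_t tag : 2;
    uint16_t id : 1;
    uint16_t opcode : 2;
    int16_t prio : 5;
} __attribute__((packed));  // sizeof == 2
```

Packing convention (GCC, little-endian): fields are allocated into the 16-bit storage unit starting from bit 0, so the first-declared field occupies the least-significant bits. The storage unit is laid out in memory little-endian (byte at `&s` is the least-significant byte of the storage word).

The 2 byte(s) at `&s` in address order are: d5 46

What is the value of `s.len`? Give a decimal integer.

-11

[0]=0xd5 [1]=0x46 (little-endian) → word 0x46d5
len [0+:5] = (word>>0) & 0x1f = 21  ←
err [5+:1] = (word>>5) & 0x1 = 0
tag [6+:2] = (word>>6) & 0x3 = 3
id [8+:1] = (word>>8) & 0x1 = 0
opcode [9+:2] = (word>>9) & 0x3 = 3
prio [11+:5] = (word>>11) & 0x1f = 8
len signed 5b, MSB=1: 21 - 32 = -11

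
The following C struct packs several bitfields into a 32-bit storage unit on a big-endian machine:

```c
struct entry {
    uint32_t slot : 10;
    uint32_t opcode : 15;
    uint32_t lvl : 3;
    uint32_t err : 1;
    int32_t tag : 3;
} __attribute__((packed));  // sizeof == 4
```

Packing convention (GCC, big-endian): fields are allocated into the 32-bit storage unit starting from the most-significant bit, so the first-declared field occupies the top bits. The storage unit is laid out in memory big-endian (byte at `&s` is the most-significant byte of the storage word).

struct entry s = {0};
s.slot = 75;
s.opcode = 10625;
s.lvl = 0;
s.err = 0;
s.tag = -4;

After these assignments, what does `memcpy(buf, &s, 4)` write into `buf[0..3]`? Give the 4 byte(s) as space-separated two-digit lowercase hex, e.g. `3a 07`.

12 d4 c0 84

slot:10 = 75 → 0x4b << 22 → word 0x12c00000
opcode:15 = 10625 → 0x2981 << 7 → word 0x12d4c080
lvl:3 = 0 → 0x0 << 4 → word 0x12d4c080
err:1 = 0 → 0x0 << 3 → word 0x12d4c080
tag:3 = -4 → 0x4 << 0 → word 0x12d4c084
word = 0x12d4c084 → big-endian bytes:
  [0]=0x12  [1]=0xd4  [2]=0xc0  [3]=0x84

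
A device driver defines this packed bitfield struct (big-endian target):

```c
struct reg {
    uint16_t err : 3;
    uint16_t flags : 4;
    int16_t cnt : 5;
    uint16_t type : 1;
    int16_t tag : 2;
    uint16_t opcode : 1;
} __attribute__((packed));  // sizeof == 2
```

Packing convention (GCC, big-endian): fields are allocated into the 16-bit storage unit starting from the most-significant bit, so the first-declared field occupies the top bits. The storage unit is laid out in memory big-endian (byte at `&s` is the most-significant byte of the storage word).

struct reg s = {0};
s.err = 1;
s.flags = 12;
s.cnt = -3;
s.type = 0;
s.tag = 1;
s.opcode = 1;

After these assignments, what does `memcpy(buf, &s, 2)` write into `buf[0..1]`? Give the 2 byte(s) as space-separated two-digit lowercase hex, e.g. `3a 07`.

[13+:3] err=1 & 0x7 = 0x1; word=0x2000
[9+:4] flags=12 & 0xf = 0xc; word=0x3800
[4+:5] cnt=-3 & 0x1f = 0x1d; word=0x39d0
[3+:1] type=0 & 0x1 = 0x0; word=0x39d0
[1+:2] tag=1 & 0x3 = 0x1; word=0x39d2
[0+:1] opcode=1 & 0x1 = 0x1; word=0x39d3
word = 0x39d3 → big-endian bytes:
  [0]=0x39  [1]=0xd3

39 d3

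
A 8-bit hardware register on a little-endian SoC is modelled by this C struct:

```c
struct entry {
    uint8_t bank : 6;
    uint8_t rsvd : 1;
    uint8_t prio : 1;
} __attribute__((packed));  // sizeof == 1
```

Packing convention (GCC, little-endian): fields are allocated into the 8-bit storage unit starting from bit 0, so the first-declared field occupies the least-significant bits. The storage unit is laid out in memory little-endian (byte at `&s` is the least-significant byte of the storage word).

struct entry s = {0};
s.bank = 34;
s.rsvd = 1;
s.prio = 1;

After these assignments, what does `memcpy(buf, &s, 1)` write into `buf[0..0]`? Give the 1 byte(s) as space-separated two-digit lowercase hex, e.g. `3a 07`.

bank:6 = 34 → 0x22 << 0 → word 0x22
rsvd:1 = 1 → 0x1 << 6 → word 0x62
prio:1 = 1 → 0x1 << 7 → word 0xe2
word = 0xe2 → little-endian bytes:
  [0]=0xe2

e2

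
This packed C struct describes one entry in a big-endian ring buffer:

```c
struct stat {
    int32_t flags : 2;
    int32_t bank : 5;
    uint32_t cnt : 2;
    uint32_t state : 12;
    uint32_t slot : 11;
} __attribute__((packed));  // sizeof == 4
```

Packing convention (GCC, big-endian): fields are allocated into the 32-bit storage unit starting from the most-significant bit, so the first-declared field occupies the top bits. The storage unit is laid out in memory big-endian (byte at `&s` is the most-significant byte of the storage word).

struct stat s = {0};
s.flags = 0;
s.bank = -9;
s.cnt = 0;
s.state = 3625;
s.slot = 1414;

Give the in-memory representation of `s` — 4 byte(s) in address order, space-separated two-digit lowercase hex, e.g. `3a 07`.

[30+:2] flags=0 & 0x3 = 0x0; word=0x00000000
[25+:5] bank=-9 & 0x1f = 0x17; word=0x2e000000
[23+:2] cnt=0 & 0x3 = 0x0; word=0x2e000000
[11+:12] state=3625 & 0xfff = 0xe29; word=0x2e714800
[0+:11] slot=1414 & 0x7ff = 0x586; word=0x2e714d86
word = 0x2e714d86 → big-endian bytes:
  [0]=0x2e  [1]=0x71  [2]=0x4d  [3]=0x86

2e 71 4d 86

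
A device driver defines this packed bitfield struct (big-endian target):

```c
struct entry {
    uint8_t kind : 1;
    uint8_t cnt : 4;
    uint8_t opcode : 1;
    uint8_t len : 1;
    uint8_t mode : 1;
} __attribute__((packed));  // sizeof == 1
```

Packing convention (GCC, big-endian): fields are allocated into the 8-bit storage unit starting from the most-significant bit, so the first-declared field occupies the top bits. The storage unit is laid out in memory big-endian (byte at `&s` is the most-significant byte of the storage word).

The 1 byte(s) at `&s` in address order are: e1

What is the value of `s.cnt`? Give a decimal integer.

[0]=0xe1 (big-endian) → word 0xe1
kind [7+:1] = (word>>7) & 0x1 = 1
cnt [3+:4] = (word>>3) & 0xf = 12  ←
opcode [2+:1] = (word>>2) & 0x1 = 0
len [1+:1] = (word>>1) & 0x1 = 0
mode [0+:1] = (word>>0) & 0x1 = 1

12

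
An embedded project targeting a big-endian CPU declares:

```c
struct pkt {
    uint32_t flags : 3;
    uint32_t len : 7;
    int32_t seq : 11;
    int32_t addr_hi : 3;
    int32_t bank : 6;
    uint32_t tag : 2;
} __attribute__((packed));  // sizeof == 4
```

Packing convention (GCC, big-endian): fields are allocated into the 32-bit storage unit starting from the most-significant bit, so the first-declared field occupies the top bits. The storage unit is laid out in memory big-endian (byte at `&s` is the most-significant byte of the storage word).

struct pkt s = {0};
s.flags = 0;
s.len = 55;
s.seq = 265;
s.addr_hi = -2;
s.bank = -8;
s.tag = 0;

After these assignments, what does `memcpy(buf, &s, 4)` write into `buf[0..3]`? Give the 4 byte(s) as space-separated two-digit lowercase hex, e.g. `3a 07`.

0d c8 4e e0

[29+:3] flags=0 & 0x7 = 0x0; word=0x00000000
[22+:7] len=55 & 0x7f = 0x37; word=0x0dc00000
[11+:11] seq=265 & 0x7ff = 0x109; word=0x0dc84800
[8+:3] addr_hi=-2 & 0x7 = 0x6; word=0x0dc84e00
[2+:6] bank=-8 & 0x3f = 0x38; word=0x0dc84ee0
[0+:2] tag=0 & 0x3 = 0x0; word=0x0dc84ee0
word = 0x0dc84ee0 → big-endian bytes:
  [0]=0x0d  [1]=0xc8  [2]=0x4e  [3]=0xe0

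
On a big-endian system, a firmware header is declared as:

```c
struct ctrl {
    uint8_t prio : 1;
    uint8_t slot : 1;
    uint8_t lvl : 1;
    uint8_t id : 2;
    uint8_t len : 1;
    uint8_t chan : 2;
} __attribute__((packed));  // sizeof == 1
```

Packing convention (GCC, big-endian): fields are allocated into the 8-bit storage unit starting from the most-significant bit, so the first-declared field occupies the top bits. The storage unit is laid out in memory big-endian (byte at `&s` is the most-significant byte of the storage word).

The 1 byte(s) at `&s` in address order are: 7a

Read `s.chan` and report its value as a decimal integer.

2

[0]=0x7a (big-endian) → word 0x7a
prio [7+:1] = (word>>7) & 0x1 = 0
slot [6+:1] = (word>>6) & 0x1 = 1
lvl [5+:1] = (word>>5) & 0x1 = 1
id [3+:2] = (word>>3) & 0x3 = 3
len [2+:1] = (word>>2) & 0x1 = 0
chan [0+:2] = (word>>0) & 0x3 = 2  ←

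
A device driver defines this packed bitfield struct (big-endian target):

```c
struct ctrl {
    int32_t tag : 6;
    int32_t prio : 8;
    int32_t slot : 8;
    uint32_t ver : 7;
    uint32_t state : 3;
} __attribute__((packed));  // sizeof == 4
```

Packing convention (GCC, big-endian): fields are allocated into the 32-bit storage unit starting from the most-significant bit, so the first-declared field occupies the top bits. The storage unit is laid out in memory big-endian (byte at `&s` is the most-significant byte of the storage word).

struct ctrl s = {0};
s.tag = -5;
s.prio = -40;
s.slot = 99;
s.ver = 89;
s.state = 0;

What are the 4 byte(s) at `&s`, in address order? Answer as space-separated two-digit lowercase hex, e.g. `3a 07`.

tag (6b) val=-5 bits=0x3b at bit 26: 0xec000000
prio (8b) val=-40 bits=0xd8 at bit 18: 0xef600000
slot (8b) val=99 bits=0x63 at bit 10: 0xef618c00
ver (7b) val=89 bits=0x59 at bit 3: 0xef618ec8
state (3b) val=0 bits=0x0 at bit 0: 0xef618ec8
word = 0xef618ec8 → big-endian bytes:
  [0]=0xef  [1]=0x61  [2]=0x8e  [3]=0xc8

ef 61 8e c8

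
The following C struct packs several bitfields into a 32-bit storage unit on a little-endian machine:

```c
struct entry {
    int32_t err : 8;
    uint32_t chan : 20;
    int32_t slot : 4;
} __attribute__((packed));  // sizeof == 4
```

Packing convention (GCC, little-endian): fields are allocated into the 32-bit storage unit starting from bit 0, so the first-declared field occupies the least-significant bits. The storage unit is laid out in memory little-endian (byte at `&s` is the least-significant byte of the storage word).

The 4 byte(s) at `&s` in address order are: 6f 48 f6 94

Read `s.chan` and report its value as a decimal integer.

[0]=0x6f [1]=0x48 [2]=0xf6 [3]=0x94 (little-endian) → word 0x94f6486f
err:8 @ bit 0 → (0x94f6486f>>0)&0xff = 0x6f
chan:20 @ bit 8 → (0x94f6486f>>8)&0xfffff = 0x4f648  ←
slot:4 @ bit 28 → (0x94f6486f>>28)&0xf = 0x9

325192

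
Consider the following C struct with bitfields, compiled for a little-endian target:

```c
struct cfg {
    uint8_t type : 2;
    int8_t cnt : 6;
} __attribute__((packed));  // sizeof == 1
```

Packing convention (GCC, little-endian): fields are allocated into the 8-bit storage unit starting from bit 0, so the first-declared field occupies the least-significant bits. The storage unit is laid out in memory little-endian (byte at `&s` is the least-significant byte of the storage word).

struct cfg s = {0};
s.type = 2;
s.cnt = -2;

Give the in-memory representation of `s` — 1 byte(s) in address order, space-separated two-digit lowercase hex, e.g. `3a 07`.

fa

type (2b) val=2 bits=0x2 at bit 0: 0x02
cnt (6b) val=-2 bits=0x3e at bit 2: 0xfa
word = 0xfa → little-endian bytes:
  [0]=0xfa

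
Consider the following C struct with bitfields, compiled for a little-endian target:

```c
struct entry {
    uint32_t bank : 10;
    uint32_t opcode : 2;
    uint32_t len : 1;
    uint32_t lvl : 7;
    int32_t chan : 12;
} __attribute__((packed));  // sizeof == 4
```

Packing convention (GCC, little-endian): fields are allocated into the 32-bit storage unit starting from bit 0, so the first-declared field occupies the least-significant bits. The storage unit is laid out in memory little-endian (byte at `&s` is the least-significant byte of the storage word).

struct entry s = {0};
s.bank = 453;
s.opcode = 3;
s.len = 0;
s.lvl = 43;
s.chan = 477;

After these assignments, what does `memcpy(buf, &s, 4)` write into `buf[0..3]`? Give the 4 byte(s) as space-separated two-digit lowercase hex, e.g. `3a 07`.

c5 6d d5 1d

bank (10b) val=453 bits=0x1c5 at bit 0: 0x000001c5
opcode (2b) val=3 bits=0x3 at bit 10: 0x00000dc5
len (1b) val=0 bits=0x0 at bit 12: 0x00000dc5
lvl (7b) val=43 bits=0x2b at bit 13: 0x00056dc5
chan (12b) val=477 bits=0x1dd at bit 20: 0x1dd56dc5
word = 0x1dd56dc5 → little-endian bytes:
  [0]=0xc5  [1]=0x6d  [2]=0xd5  [3]=0x1d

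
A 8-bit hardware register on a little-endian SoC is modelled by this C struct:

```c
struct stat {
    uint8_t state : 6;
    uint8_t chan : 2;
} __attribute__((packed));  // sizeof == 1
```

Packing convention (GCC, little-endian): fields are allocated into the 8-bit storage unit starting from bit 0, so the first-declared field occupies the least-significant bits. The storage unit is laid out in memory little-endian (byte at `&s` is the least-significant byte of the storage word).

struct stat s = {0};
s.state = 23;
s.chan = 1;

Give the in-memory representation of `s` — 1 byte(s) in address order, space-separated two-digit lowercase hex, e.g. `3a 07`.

57

state (6b) val=23 bits=0x17 at bit 0: 0x17
chan (2b) val=1 bits=0x1 at bit 6: 0x57
word = 0x57 → little-endian bytes:
  [0]=0x57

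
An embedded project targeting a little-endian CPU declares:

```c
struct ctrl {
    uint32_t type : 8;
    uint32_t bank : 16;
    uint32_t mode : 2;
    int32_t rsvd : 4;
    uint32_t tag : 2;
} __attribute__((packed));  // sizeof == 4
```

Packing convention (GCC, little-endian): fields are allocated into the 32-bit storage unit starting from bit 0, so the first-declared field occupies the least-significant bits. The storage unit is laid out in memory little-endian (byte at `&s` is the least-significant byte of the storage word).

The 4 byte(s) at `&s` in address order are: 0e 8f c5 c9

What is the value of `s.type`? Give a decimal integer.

[0]=0x0e [1]=0x8f [2]=0xc5 [3]=0xc9 (little-endian) → word 0xc9c58f0e
type [0+:8] = (word>>0) & 0xff = 14  ←
bank [8+:16] = (word>>8) & 0xffff = 50575
mode [24+:2] = (word>>24) & 0x3 = 1
rsvd [26+:4] = (word>>26) & 0xf = 2
tag [30+:2] = (word>>30) & 0x3 = 3

14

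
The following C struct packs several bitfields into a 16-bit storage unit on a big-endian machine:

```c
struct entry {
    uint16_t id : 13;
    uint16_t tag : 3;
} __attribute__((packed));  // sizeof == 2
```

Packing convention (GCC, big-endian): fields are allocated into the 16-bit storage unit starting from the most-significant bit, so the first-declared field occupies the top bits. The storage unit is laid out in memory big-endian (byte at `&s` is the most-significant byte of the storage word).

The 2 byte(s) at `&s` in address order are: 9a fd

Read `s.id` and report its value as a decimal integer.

[0]=0x9a [1]=0xfd (big-endian) → word 0x9afd
id:13 @ bit 3 → (0x9afd>>3)&0x1fff = 0x135f  ←
tag:3 @ bit 0 → (0x9afd>>0)&0x7 = 0x5

4959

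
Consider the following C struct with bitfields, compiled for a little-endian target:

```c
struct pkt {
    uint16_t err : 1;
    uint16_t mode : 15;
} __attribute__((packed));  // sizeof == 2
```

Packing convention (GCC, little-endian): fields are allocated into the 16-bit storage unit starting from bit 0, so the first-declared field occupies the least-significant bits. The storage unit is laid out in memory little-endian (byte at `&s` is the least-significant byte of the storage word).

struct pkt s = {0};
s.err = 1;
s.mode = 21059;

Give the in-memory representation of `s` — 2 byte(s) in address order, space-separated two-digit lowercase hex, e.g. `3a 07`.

87 a4

err:1 = 1 → 0x1 << 0 → word 0x0001
mode:15 = 21059 → 0x5243 << 1 → word 0xa487
word = 0xa487 → little-endian bytes:
  [0]=0x87  [1]=0xa4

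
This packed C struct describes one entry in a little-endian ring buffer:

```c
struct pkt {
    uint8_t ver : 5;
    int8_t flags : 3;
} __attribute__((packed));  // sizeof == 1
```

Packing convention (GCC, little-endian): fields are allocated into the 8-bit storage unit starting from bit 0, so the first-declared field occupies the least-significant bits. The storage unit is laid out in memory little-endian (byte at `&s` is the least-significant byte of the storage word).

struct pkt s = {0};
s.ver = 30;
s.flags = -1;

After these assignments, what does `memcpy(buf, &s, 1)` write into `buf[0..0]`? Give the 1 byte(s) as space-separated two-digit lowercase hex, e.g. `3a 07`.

fe

[0+:5] ver=30 & 0x1f = 0x1e; word=0x1e
[5+:3] flags=-1 & 0x7 = 0x7; word=0xfe
word = 0xfe → little-endian bytes:
  [0]=0xfe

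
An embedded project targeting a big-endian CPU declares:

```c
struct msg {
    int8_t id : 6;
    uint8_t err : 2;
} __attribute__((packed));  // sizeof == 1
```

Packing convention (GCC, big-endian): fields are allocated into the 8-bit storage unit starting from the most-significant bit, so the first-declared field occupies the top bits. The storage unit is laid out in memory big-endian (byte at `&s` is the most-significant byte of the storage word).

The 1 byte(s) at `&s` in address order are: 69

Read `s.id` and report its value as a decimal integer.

[0]=0x69 (big-endian) → word 0x69
id [2+:6] = (word>>2) & 0x3f = 26  ←
err [0+:2] = (word>>0) & 0x3 = 1
id signed 6b, MSB=0: value = 26

26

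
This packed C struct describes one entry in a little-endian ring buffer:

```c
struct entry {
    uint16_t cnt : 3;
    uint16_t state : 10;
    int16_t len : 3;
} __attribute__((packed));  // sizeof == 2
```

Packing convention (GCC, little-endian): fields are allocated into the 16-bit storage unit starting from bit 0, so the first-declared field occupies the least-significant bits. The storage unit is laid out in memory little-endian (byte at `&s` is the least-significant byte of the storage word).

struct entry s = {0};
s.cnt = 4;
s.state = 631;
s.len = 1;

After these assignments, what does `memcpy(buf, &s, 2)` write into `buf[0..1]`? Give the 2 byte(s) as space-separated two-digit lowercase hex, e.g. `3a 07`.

cnt (3b) val=4 bits=0x4 at bit 0: 0x0004
state (10b) val=631 bits=0x277 at bit 3: 0x13bc
len (3b) val=1 bits=0x1 at bit 13: 0x33bc
word = 0x33bc → little-endian bytes:
  [0]=0xbc  [1]=0x33

bc 33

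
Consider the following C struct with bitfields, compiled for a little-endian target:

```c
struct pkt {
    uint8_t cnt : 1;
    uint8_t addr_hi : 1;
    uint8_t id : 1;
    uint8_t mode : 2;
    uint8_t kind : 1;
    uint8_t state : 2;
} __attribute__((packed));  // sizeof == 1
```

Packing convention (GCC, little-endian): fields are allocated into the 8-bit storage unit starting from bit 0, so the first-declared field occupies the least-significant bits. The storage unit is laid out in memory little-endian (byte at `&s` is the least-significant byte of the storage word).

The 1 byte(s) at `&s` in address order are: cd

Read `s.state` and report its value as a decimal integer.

3

[0]=0xcd (little-endian) → word 0xcd
cnt [0+:1] = (word>>0) & 0x1 = 1
addr_hi [1+:1] = (word>>1) & 0x1 = 0
id [2+:1] = (word>>2) & 0x1 = 1
mode [3+:2] = (word>>3) & 0x3 = 1
kind [5+:1] = (word>>5) & 0x1 = 0
state [6+:2] = (word>>6) & 0x3 = 3  ←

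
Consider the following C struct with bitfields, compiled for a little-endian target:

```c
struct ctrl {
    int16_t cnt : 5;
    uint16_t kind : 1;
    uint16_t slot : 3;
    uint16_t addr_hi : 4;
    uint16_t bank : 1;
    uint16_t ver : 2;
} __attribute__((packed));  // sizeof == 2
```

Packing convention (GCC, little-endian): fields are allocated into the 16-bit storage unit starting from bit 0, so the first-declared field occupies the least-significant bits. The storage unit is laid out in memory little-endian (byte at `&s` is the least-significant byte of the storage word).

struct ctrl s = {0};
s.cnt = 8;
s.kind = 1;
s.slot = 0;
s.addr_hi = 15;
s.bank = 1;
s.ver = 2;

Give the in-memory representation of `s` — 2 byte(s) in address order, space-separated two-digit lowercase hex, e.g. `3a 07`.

cnt (5b) val=8 bits=0x8 at bit 0: 0x0008
kind (1b) val=1 bits=0x1 at bit 5: 0x0028
slot (3b) val=0 bits=0x0 at bit 6: 0x0028
addr_hi (4b) val=15 bits=0xf at bit 9: 0x1e28
bank (1b) val=1 bits=0x1 at bit 13: 0x3e28
ver (2b) val=2 bits=0x2 at bit 14: 0xbe28
word = 0xbe28 → little-endian bytes:
  [0]=0x28  [1]=0xbe

28 be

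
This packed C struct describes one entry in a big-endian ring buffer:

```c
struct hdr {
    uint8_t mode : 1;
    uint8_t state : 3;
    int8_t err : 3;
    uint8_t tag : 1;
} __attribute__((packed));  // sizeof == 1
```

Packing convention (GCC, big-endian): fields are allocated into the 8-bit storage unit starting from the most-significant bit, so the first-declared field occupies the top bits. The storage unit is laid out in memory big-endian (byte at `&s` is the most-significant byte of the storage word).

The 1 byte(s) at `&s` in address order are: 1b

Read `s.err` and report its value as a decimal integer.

-3

[0]=0x1b (big-endian) → word 0x1b
mode:1 @ bit 7 → (0x1b>>7)&0x1 = 0x0
state:3 @ bit 4 → (0x1b>>4)&0x7 = 0x1
err:3 @ bit 1 → (0x1b>>1)&0x7 = 0x5  ←
tag:1 @ bit 0 → (0x1b>>0)&0x1 = 0x1
err signed 3b, MSB=1: 5 - 8 = -3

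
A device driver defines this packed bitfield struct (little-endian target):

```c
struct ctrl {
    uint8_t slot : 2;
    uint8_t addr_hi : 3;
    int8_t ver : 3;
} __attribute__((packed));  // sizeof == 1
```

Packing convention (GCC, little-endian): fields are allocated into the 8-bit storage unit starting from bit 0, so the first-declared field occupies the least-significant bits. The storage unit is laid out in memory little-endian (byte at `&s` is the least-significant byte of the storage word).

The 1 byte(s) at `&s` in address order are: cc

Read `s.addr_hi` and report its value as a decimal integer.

[0]=0xcc (little-endian) → word 0xcc
slot [0+:2] = (word>>0) & 0x3 = 0
addr_hi [2+:3] = (word>>2) & 0x7 = 3  ←
ver [5+:3] = (word>>5) & 0x7 = 6

3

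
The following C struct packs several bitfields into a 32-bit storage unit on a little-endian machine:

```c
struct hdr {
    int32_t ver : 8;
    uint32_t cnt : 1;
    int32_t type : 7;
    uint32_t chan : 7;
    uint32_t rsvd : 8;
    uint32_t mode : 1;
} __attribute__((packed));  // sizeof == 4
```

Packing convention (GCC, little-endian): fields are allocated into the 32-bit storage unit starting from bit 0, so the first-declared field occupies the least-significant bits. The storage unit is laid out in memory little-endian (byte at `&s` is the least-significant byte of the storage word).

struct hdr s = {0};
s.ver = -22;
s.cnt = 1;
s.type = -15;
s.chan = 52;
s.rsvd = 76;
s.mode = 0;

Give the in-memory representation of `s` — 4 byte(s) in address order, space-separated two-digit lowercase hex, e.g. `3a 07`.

ver:8 = -22 → 0xea << 0 → word 0x000000ea
cnt:1 = 1 → 0x1 << 8 → word 0x000001ea
type:7 = -15 → 0x71 << 9 → word 0x0000e3ea
chan:7 = 52 → 0x34 << 16 → word 0x0034e3ea
rsvd:8 = 76 → 0x4c << 23 → word 0x2634e3ea
mode:1 = 0 → 0x0 << 31 → word 0x2634e3ea
word = 0x2634e3ea → little-endian bytes:
  [0]=0xea  [1]=0xe3  [2]=0x34  [3]=0x26

ea e3 34 26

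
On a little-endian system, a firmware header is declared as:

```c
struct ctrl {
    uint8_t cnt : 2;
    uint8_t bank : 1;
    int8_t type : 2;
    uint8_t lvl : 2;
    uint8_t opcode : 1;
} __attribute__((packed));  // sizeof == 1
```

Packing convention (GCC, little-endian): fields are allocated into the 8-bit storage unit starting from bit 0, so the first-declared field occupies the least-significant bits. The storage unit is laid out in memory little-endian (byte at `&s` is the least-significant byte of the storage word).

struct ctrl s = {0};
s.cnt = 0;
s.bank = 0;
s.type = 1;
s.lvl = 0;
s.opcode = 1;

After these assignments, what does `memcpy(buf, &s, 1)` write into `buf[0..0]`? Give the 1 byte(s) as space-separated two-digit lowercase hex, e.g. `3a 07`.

[0+:2] cnt=0 & 0x3 = 0x0; word=0x00
[2+:1] bank=0 & 0x1 = 0x0; word=0x00
[3+:2] type=1 & 0x3 = 0x1; word=0x08
[5+:2] lvl=0 & 0x3 = 0x0; word=0x08
[7+:1] opcode=1 & 0x1 = 0x1; word=0x88
word = 0x88 → little-endian bytes:
  [0]=0x88

88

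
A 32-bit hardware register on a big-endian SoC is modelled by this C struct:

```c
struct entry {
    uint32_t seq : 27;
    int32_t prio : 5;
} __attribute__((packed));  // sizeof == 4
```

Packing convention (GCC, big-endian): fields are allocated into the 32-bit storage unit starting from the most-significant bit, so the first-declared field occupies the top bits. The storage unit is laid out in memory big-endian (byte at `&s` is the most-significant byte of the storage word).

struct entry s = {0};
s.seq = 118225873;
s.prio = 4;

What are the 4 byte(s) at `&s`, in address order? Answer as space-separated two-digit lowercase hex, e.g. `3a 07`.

e1 7f 7a 24

[5+:27] seq=118225873 & 0x7ffffff = 0x70bfbd1; word=0xe17f7a20
[0+:5] prio=4 & 0x1f = 0x4; word=0xe17f7a24
word = 0xe17f7a24 → big-endian bytes:
  [0]=0xe1  [1]=0x7f  [2]=0x7a  [3]=0x24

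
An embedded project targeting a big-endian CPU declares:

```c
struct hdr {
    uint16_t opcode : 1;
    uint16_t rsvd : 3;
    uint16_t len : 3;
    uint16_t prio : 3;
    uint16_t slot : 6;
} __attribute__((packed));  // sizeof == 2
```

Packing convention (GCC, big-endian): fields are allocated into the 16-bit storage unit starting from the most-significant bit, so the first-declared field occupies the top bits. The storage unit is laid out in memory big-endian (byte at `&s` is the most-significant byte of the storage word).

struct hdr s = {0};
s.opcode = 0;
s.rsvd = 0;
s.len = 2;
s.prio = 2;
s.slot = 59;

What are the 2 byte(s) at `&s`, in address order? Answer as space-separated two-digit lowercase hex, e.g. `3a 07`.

opcode:1 = 0 → 0x0 << 15 → word 0x0000
rsvd:3 = 0 → 0x0 << 12 → word 0x0000
len:3 = 2 → 0x2 << 9 → word 0x0400
prio:3 = 2 → 0x2 << 6 → word 0x0480
slot:6 = 59 → 0x3b << 0 → word 0x04bb
word = 0x04bb → big-endian bytes:
  [0]=0x04  [1]=0xbb

04 bb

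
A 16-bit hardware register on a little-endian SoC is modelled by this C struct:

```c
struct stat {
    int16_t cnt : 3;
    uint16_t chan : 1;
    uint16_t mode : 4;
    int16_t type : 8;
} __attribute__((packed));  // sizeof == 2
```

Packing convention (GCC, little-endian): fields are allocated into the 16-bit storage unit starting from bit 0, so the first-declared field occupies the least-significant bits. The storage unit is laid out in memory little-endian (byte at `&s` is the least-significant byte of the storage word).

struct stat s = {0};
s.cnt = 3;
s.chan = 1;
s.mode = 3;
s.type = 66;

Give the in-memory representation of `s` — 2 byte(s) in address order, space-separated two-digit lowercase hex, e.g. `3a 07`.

3b 42

[0+:3] cnt=3 & 0x7 = 0x3; word=0x0003
[3+:1] chan=1 & 0x1 = 0x1; word=0x000b
[4+:4] mode=3 & 0xf = 0x3; word=0x003b
[8+:8] type=66 & 0xff = 0x42; word=0x423b
word = 0x423b → little-endian bytes:
  [0]=0x3b  [1]=0x42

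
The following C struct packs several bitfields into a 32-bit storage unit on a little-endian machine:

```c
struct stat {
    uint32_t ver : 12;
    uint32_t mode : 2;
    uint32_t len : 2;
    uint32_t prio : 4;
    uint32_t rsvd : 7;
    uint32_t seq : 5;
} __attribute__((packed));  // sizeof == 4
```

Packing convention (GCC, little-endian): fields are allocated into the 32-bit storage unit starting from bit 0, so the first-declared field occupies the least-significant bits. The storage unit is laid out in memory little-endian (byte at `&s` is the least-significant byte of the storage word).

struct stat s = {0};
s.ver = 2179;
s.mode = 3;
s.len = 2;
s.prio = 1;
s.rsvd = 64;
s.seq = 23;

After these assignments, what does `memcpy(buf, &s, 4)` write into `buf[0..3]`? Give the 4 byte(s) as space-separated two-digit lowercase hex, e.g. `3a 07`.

[0+:12] ver=2179 & 0xfff = 0x883; word=0x00000883
[12+:2] mode=3 & 0x3 = 0x3; word=0x00003883
[14+:2] len=2 & 0x3 = 0x2; word=0x0000b883
[16+:4] prio=1 & 0xf = 0x1; word=0x0001b883
[20+:7] rsvd=64 & 0x7f = 0x40; word=0x0401b883
[27+:5] seq=23 & 0x1f = 0x17; word=0xbc01b883
word = 0xbc01b883 → little-endian bytes:
  [0]=0x83  [1]=0xb8  [2]=0x01  [3]=0xbc

83 b8 01 bc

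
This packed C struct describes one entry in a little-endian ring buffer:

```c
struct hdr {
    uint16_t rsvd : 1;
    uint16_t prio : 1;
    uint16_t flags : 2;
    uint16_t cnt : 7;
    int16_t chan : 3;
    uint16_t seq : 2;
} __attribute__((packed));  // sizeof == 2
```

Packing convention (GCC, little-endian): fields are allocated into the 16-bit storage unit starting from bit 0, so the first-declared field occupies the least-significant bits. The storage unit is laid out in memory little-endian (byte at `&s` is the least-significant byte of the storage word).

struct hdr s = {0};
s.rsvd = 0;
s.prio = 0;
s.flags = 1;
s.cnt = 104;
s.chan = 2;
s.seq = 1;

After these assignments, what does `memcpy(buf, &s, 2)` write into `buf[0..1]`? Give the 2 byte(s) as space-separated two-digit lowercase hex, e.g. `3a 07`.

84 56

[0+:1] rsvd=0 & 0x1 = 0x0; word=0x0000
[1+:1] prio=0 & 0x1 = 0x0; word=0x0000
[2+:2] flags=1 & 0x3 = 0x1; word=0x0004
[4+:7] cnt=104 & 0x7f = 0x68; word=0x0684
[11+:3] chan=2 & 0x7 = 0x2; word=0x1684
[14+:2] seq=1 & 0x3 = 0x1; word=0x5684
word = 0x5684 → little-endian bytes:
  [0]=0x84  [1]=0x56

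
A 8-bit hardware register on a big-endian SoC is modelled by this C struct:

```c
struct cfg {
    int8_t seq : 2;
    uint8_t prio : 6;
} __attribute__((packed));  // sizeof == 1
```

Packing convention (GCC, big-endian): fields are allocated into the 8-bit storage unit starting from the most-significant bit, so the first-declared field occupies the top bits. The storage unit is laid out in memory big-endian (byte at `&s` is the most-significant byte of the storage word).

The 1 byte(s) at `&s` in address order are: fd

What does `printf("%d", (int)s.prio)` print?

61

[0]=0xfd (big-endian) → word 0xfd
seq:2 @ bit 6 → (0xfd>>6)&0x3 = 0x3
prio:6 @ bit 0 → (0xfd>>0)&0x3f = 0x3d  ←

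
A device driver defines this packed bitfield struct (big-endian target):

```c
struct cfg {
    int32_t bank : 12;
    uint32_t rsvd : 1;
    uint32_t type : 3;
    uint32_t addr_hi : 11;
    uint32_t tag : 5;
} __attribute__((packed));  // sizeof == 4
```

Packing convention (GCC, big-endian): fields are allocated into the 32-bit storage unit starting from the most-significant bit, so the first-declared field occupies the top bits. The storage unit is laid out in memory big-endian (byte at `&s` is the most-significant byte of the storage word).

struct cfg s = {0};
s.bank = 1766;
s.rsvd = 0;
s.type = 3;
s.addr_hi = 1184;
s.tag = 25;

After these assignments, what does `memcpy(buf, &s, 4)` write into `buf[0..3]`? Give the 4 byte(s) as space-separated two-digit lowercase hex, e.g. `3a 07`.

bank:12 = 1766 → 0x6e6 << 20 → word 0x6e600000
rsvd:1 = 0 → 0x0 << 19 → word 0x6e600000
type:3 = 3 → 0x3 << 16 → word 0x6e630000
addr_hi:11 = 1184 → 0x4a0 << 5 → word 0x6e639400
tag:5 = 25 → 0x19 << 0 → word 0x6e639419
word = 0x6e639419 → big-endian bytes:
  [0]=0x6e  [1]=0x63  [2]=0x94  [3]=0x19

6e 63 94 19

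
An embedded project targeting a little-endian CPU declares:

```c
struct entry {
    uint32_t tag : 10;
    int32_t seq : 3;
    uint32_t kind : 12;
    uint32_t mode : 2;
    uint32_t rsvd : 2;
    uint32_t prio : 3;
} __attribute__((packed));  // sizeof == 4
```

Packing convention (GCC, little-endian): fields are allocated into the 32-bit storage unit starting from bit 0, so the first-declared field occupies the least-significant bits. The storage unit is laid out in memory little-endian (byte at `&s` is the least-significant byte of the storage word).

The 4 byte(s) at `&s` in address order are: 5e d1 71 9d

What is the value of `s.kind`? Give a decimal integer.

[0]=0x5e [1]=0xd1 [2]=0x71 [3]=0x9d (little-endian) → word 0x9d71d15e
tag:10 @ bit 0 → (0x9d71d15e>>0)&0x3ff = 0x15e
seq:3 @ bit 10 → (0x9d71d15e>>10)&0x7 = 0x4
kind:12 @ bit 13 → (0x9d71d15e>>13)&0xfff = 0xb8e  ←
mode:2 @ bit 25 → (0x9d71d15e>>25)&0x3 = 0x2
rsvd:2 @ bit 27 → (0x9d71d15e>>27)&0x3 = 0x3
prio:3 @ bit 29 → (0x9d71d15e>>29)&0x7 = 0x4

2958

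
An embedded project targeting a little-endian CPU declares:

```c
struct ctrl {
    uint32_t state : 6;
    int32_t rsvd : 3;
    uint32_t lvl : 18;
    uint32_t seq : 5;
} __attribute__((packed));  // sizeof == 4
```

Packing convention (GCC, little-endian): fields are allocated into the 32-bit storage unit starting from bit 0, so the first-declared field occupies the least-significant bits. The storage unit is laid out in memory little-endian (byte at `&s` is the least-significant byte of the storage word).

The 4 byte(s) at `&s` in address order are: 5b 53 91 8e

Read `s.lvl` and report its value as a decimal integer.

[0]=0x5b [1]=0x53 [2]=0x91 [3]=0x8e (little-endian) → word 0x8e91535b
state [0+:6] = (word>>0) & 0x3f = 27
rsvd [6+:3] = (word>>6) & 0x7 = 5
lvl [9+:18] = (word>>9) & 0x3ffff = 215209  ←
seq [27+:5] = (word>>27) & 0x1f = 17

215209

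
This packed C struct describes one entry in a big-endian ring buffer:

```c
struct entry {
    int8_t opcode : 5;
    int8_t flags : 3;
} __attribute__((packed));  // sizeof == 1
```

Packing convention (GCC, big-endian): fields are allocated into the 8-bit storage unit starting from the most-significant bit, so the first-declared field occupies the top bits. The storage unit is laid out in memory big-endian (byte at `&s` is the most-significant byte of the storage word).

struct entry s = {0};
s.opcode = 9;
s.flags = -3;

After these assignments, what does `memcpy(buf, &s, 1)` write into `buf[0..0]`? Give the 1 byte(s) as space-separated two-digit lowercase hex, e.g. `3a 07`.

4d

[3+:5] opcode=9 & 0x1f = 0x9; word=0x48
[0+:3] flags=-3 & 0x7 = 0x5; word=0x4d
word = 0x4d → big-endian bytes:
  [0]=0x4d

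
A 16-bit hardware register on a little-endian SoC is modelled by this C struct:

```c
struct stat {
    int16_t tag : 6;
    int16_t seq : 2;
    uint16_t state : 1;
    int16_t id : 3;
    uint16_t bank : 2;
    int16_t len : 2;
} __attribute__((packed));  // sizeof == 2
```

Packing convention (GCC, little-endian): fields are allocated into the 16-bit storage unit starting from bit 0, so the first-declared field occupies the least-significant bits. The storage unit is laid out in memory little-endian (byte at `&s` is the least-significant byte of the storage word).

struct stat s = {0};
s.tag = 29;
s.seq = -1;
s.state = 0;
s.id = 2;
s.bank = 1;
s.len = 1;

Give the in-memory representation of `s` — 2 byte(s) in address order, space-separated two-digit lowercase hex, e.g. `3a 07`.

[0+:6] tag=29 & 0x3f = 0x1d; word=0x001d
[6+:2] seq=-1 & 0x3 = 0x3; word=0x00dd
[8+:1] state=0 & 0x1 = 0x0; word=0x00dd
[9+:3] id=2 & 0x7 = 0x2; word=0x04dd
[12+:2] bank=1 & 0x3 = 0x1; word=0x14dd
[14+:2] len=1 & 0x3 = 0x1; word=0x54dd
word = 0x54dd → little-endian bytes:
  [0]=0xdd  [1]=0x54

dd 54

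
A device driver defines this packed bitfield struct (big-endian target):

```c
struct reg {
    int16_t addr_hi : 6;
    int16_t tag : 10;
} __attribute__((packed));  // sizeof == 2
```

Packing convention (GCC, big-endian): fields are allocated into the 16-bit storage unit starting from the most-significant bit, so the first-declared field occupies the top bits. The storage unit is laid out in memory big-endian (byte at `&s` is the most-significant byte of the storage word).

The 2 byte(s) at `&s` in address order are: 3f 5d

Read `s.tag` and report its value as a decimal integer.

[0]=0x3f [1]=0x5d (big-endian) → word 0x3f5d
addr_hi [10+:6] = (word>>10) & 0x3f = 15
tag [0+:10] = (word>>0) & 0x3ff = 861  ←
tag signed 10b, MSB=1: 861 - 1024 = -163

-163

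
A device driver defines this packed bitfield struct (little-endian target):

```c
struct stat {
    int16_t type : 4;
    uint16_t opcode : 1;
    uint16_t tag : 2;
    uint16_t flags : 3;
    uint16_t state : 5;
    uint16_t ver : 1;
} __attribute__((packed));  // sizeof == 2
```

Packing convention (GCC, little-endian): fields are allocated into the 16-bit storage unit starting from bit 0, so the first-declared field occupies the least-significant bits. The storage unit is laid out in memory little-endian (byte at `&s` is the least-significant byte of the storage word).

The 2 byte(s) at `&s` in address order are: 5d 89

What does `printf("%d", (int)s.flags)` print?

[0]=0x5d [1]=0x89 (little-endian) → word 0x895d
type [0+:4] = (word>>0) & 0xf = 13
opcode [4+:1] = (word>>4) & 0x1 = 1
tag [5+:2] = (word>>5) & 0x3 = 2
flags [7+:3] = (word>>7) & 0x7 = 2  ←
state [10+:5] = (word>>10) & 0x1f = 2
ver [15+:1] = (word>>15) & 0x1 = 1

2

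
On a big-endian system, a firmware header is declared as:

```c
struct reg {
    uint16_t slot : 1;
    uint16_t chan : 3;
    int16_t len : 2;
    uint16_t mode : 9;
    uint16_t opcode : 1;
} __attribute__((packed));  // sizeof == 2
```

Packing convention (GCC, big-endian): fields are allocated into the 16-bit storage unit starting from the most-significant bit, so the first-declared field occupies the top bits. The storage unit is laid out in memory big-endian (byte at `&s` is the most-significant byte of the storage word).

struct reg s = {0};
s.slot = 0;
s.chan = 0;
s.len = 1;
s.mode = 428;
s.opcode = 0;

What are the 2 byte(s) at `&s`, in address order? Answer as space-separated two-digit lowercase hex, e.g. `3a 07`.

slot:1 = 0 → 0x0 << 15 → word 0x0000
chan:3 = 0 → 0x0 << 12 → word 0x0000
len:2 = 1 → 0x1 << 10 → word 0x0400
mode:9 = 428 → 0x1ac << 1 → word 0x0758
opcode:1 = 0 → 0x0 << 0 → word 0x0758
word = 0x0758 → big-endian bytes:
  [0]=0x07  [1]=0x58

07 58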